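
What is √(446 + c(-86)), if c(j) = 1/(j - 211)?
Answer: √4371213/99 ≈ 21.119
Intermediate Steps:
c(j) = 1/(-211 + j)
√(446 + c(-86)) = √(446 + 1/(-211 - 86)) = √(446 + 1/(-297)) = √(446 - 1/297) = √(132461/297) = √4371213/99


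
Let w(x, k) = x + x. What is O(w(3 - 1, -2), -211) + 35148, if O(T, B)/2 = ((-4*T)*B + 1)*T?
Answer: 62164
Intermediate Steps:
w(x, k) = 2*x
O(T, B) = 2*T*(1 - 4*B*T) (O(T, B) = 2*(((-4*T)*B + 1)*T) = 2*((-4*B*T + 1)*T) = 2*((1 - 4*B*T)*T) = 2*(T*(1 - 4*B*T)) = 2*T*(1 - 4*B*T))
O(w(3 - 1, -2), -211) + 35148 = 2*(2*(3 - 1))*(1 - 4*(-211)*2*(3 - 1)) + 35148 = 2*(2*2)*(1 - 4*(-211)*2*2) + 35148 = 2*4*(1 - 4*(-211)*4) + 35148 = 2*4*(1 + 3376) + 35148 = 2*4*3377 + 35148 = 27016 + 35148 = 62164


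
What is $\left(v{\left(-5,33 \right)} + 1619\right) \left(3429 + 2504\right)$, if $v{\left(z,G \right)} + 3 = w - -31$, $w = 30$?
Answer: $9949641$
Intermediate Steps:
$v{\left(z,G \right)} = 58$ ($v{\left(z,G \right)} = -3 + \left(30 - -31\right) = -3 + \left(30 + 31\right) = -3 + 61 = 58$)
$\left(v{\left(-5,33 \right)} + 1619\right) \left(3429 + 2504\right) = \left(58 + 1619\right) \left(3429 + 2504\right) = 1677 \cdot 5933 = 9949641$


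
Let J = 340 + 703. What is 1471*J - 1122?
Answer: 1533131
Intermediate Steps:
J = 1043
1471*J - 1122 = 1471*1043 - 1122 = 1534253 - 1122 = 1533131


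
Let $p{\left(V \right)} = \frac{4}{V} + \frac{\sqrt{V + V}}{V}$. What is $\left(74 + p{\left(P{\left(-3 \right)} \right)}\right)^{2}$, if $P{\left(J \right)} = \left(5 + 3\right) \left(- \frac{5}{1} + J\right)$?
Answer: $\frac{1399481}{256} - \frac{1183 i \sqrt{2}}{64} \approx 5466.7 - 26.141 i$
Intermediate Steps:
$P{\left(J \right)} = -40 + 8 J$ ($P{\left(J \right)} = 8 \left(\left(-5\right) 1 + J\right) = 8 \left(-5 + J\right) = -40 + 8 J$)
$p{\left(V \right)} = \frac{4}{V} + \frac{\sqrt{2}}{\sqrt{V}}$ ($p{\left(V \right)} = \frac{4}{V} + \frac{\sqrt{2 V}}{V} = \frac{4}{V} + \frac{\sqrt{2} \sqrt{V}}{V} = \frac{4}{V} + \frac{\sqrt{2}}{\sqrt{V}}$)
$\left(74 + p{\left(P{\left(-3 \right)} \right)}\right)^{2} = \left(74 + \left(\frac{4}{-40 + 8 \left(-3\right)} + \frac{\sqrt{2}}{\sqrt{-40 + 8 \left(-3\right)}}\right)\right)^{2} = \left(74 + \left(\frac{4}{-40 - 24} + \frac{\sqrt{2}}{\sqrt{-40 - 24}}\right)\right)^{2} = \left(74 + \left(\frac{4}{-64} + \frac{\sqrt{2}}{8 i}\right)\right)^{2} = \left(74 + \left(4 \left(- \frac{1}{64}\right) + \sqrt{2} \left(- \frac{i}{8}\right)\right)\right)^{2} = \left(74 - \left(\frac{1}{16} + \frac{i \sqrt{2}}{8}\right)\right)^{2} = \left(\frac{1183}{16} - \frac{i \sqrt{2}}{8}\right)^{2}$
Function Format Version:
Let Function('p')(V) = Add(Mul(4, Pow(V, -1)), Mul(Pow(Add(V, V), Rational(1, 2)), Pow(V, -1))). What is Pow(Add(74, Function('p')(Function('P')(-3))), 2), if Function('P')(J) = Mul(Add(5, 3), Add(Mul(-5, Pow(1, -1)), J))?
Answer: Add(Rational(1399481, 256), Mul(Rational(-1183, 64), I, Pow(2, Rational(1, 2)))) ≈ Add(5466.7, Mul(-26.141, I))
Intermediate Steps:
Function('P')(J) = Add(-40, Mul(8, J)) (Function('P')(J) = Mul(8, Add(Mul(-5, 1), J)) = Mul(8, Add(-5, J)) = Add(-40, Mul(8, J)))
Function('p')(V) = Add(Mul(4, Pow(V, -1)), Mul(Pow(2, Rational(1, 2)), Pow(V, Rational(-1, 2)))) (Function('p')(V) = Add(Mul(4, Pow(V, -1)), Mul(Pow(Mul(2, V), Rational(1, 2)), Pow(V, -1))) = Add(Mul(4, Pow(V, -1)), Mul(Mul(Pow(2, Rational(1, 2)), Pow(V, Rational(1, 2))), Pow(V, -1))) = Add(Mul(4, Pow(V, -1)), Mul(Pow(2, Rational(1, 2)), Pow(V, Rational(-1, 2)))))
Pow(Add(74, Function('p')(Function('P')(-3))), 2) = Pow(Add(74, Add(Mul(4, Pow(Add(-40, Mul(8, -3)), -1)), Mul(Pow(2, Rational(1, 2)), Pow(Add(-40, Mul(8, -3)), Rational(-1, 2))))), 2) = Pow(Add(74, Add(Mul(4, Pow(Add(-40, -24), -1)), Mul(Pow(2, Rational(1, 2)), Pow(Add(-40, -24), Rational(-1, 2))))), 2) = Pow(Add(74, Add(Mul(4, Pow(-64, -1)), Mul(Pow(2, Rational(1, 2)), Pow(-64, Rational(-1, 2))))), 2) = Pow(Add(74, Add(Mul(4, Rational(-1, 64)), Mul(Pow(2, Rational(1, 2)), Mul(Rational(-1, 8), I)))), 2) = Pow(Add(74, Add(Rational(-1, 16), Mul(Rational(-1, 8), I, Pow(2, Rational(1, 2))))), 2) = Pow(Add(Rational(1183, 16), Mul(Rational(-1, 8), I, Pow(2, Rational(1, 2)))), 2)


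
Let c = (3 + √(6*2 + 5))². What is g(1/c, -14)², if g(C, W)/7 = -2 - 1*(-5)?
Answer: 441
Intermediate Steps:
c = (3 + √17)² (c = (3 + √(12 + 5))² = (3 + √17)² ≈ 50.739)
g(C, W) = 21 (g(C, W) = 7*(-2 - 1*(-5)) = 7*(-2 + 5) = 7*3 = 21)
g(1/c, -14)² = 21² = 441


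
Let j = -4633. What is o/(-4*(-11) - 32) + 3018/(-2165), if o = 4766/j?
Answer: -89053559/60182670 ≈ -1.4797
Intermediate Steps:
o = -4766/4633 (o = 4766/(-4633) = 4766*(-1/4633) = -4766/4633 ≈ -1.0287)
o/(-4*(-11) - 32) + 3018/(-2165) = -4766/(4633*(-4*(-11) - 32)) + 3018/(-2165) = -4766/(4633*(44 - 32)) + 3018*(-1/2165) = -4766/4633/12 - 3018/2165 = -4766/4633*1/12 - 3018/2165 = -2383/27798 - 3018/2165 = -89053559/60182670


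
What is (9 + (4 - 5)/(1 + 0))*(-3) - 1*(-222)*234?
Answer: 51924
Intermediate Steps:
(9 + (4 - 5)/(1 + 0))*(-3) - 1*(-222)*234 = (9 - 1/1)*(-3) + 222*234 = (9 - 1*1)*(-3) + 51948 = (9 - 1)*(-3) + 51948 = 8*(-3) + 51948 = -24 + 51948 = 51924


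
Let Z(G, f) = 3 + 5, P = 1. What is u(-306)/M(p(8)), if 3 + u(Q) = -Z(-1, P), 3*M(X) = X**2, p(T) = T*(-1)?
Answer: -33/64 ≈ -0.51563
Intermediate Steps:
p(T) = -T
Z(G, f) = 8
M(X) = X**2/3
u(Q) = -11 (u(Q) = -3 - 1*8 = -3 - 8 = -11)
u(-306)/M(p(8)) = -11/((-1*8)**2/3) = -11/((1/3)*(-8)**2) = -11/((1/3)*64) = -11/64/3 = -11*3/64 = -33/64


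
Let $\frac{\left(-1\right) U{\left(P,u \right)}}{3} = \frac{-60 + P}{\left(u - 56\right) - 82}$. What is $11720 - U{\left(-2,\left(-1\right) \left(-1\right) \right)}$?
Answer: $\frac{1605826}{137} \approx 11721.0$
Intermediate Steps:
$U{\left(P,u \right)} = - \frac{3 \left(-60 + P\right)}{-138 + u}$ ($U{\left(P,u \right)} = - 3 \frac{-60 + P}{\left(u - 56\right) - 82} = - 3 \frac{-60 + P}{\left(-56 + u\right) - 82} = - 3 \frac{-60 + P}{-138 + u} = - \frac{3 \left(-60 + P\right)}{-138 + u}$)
$11720 - U{\left(-2,\left(-1\right) \left(-1\right) \right)} = 11720 - \frac{3 \left(60 - -2\right)}{-138 - -1} = 11720 - \frac{3 \left(60 + 2\right)}{-138 + 1} = 11720 - 3 \frac{1}{-137} \cdot 62 = 11720 - 3 \left(- \frac{1}{137}\right) 62 = 11720 - - \frac{186}{137} = 11720 + \frac{186}{137} = \frac{1605826}{137}$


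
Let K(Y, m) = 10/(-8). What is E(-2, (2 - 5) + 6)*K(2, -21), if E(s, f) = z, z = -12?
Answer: 15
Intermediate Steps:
E(s, f) = -12
K(Y, m) = -5/4 (K(Y, m) = 10*(-1/8) = -5/4)
E(-2, (2 - 5) + 6)*K(2, -21) = -12*(-5/4) = 15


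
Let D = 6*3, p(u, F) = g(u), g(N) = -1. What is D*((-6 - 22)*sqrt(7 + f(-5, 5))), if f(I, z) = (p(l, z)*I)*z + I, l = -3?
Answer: -1512*sqrt(3) ≈ -2618.9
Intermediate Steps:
p(u, F) = -1
f(I, z) = I - I*z (f(I, z) = (-I)*z + I = -I*z + I = I - I*z)
D = 18
D*((-6 - 22)*sqrt(7 + f(-5, 5))) = 18*((-6 - 22)*sqrt(7 - 5*(1 - 1*5))) = 18*(-28*sqrt(7 - 5*(1 - 5))) = 18*(-28*sqrt(7 - 5*(-4))) = 18*(-28*sqrt(7 + 20)) = 18*(-84*sqrt(3)) = -1512*sqrt(3)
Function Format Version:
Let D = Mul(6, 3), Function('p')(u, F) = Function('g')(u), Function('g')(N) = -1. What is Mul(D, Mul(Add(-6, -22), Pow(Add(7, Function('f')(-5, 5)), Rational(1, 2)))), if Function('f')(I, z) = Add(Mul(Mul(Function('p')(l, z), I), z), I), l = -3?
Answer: Mul(-1512, Pow(3, Rational(1, 2))) ≈ -2618.9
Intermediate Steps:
Function('p')(u, F) = -1
Function('f')(I, z) = Add(I, Mul(-1, I, z)) (Function('f')(I, z) = Add(Mul(Mul(-1, I), z), I) = Add(Mul(-1, I, z), I) = Add(I, Mul(-1, I, z)))
D = 18
Mul(D, Mul(Add(-6, -22), Pow(Add(7, Function('f')(-5, 5)), Rational(1, 2)))) = Mul(18, Mul(Add(-6, -22), Pow(Add(7, Mul(-5, Add(1, Mul(-1, 5)))), Rational(1, 2)))) = Mul(18, Mul(-28, Pow(Add(7, Mul(-5, Add(1, -5))), Rational(1, 2)))) = Mul(18, Mul(-28, Pow(Add(7, Mul(-5, -4)), Rational(1, 2)))) = Mul(18, Mul(-28, Pow(Add(7, 20), Rational(1, 2)))) = Mul(18, Mul(-28, Pow(27, Rational(1, 2)))) = Mul(18, Mul(-28, Mul(3, Pow(3, Rational(1, 2))))) = Mul(18, Mul(-84, Pow(3, Rational(1, 2)))) = Mul(-1512, Pow(3, Rational(1, 2)))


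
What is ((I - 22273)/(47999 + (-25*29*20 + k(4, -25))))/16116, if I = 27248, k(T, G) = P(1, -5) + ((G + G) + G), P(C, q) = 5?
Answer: 4975/538741764 ≈ 9.2345e-6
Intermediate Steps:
k(T, G) = 5 + 3*G (k(T, G) = 5 + ((G + G) + G) = 5 + (2*G + G) = 5 + 3*G)
((I - 22273)/(47999 + (-25*29*20 + k(4, -25))))/16116 = ((27248 - 22273)/(47999 + (-25*29*20 + (5 + 3*(-25)))))/16116 = (4975/(47999 + (-725*20 + (5 - 75))))*(1/16116) = (4975/(47999 + (-14500 - 70)))*(1/16116) = (4975/(47999 - 14570))*(1/16116) = (4975/33429)*(1/16116) = 4975/538741764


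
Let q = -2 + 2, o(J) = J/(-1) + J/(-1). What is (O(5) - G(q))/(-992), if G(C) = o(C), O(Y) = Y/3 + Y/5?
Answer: -1/372 ≈ -0.0026882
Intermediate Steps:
o(J) = -2*J (o(J) = J*(-1) + J*(-1) = -J - J = -2*J)
q = 0
O(Y) = 8*Y/15 (O(Y) = Y*(⅓) + Y*(⅕) = Y/3 + Y/5 = 8*Y/15)
G(C) = -2*C
(O(5) - G(q))/(-992) = ((8/15)*5 - (-2)*0)/(-992) = (8/3 - 1*0)*(-1/992) = (8/3 + 0)*(-1/992) = (8/3)*(-1/992) = -1/372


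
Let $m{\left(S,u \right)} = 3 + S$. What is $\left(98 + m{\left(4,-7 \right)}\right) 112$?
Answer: $11760$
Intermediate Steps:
$\left(98 + m{\left(4,-7 \right)}\right) 112 = \left(98 + \left(3 + 4\right)\right) 112 = \left(98 + 7\right) 112 = 105 \cdot 112 = 11760$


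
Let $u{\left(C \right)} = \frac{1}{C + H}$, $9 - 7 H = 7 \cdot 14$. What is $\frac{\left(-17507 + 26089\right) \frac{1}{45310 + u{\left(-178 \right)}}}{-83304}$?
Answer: $- \frac{21455}{9436259508} \approx -2.2737 \cdot 10^{-6}$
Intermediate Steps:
$H = - \frac{89}{7}$ ($H = \frac{9}{7} - \frac{7 \cdot 14}{7} = \frac{9}{7} - 14 = - \frac{89}{7} \approx -12.714$)
$u{\left(C \right)} = \frac{1}{- \frac{89}{7} + C}$ ($u{\left(C \right)} = \frac{1}{C - \frac{89}{7}} = \frac{1}{- \frac{89}{7} + C}$)
$\frac{\left(-17507 + 26089\right) \frac{1}{45310 + u{\left(-178 \right)}}}{-83304} = \frac{\left(-17507 + 26089\right) \frac{1}{45310 + \frac{7}{-89 + 7 \left(-178\right)}}}{-83304} = \frac{8582}{45310 + \frac{7}{-89 - 1246}} \left(- \frac{1}{83304}\right) = \frac{8582}{45310 + \frac{7}{-1335}} \left(- \frac{1}{83304}\right) = \frac{8582}{45310 + 7 \left(- \frac{1}{1335}\right)} \left(- \frac{1}{83304}\right) = \frac{8582}{45310 - \frac{7}{1335}} \left(- \frac{1}{83304}\right) = \frac{8582}{\frac{60488843}{1335}} \left(- \frac{1}{83304}\right) = 8582 \cdot \frac{1335}{60488843} \left(- \frac{1}{83304}\right) = \frac{11456970}{60488843} \left(- \frac{1}{83304}\right) = - \frac{21455}{9436259508}$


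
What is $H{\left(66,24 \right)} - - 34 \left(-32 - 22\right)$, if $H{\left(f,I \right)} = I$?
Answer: $-1812$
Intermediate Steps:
$H{\left(66,24 \right)} - - 34 \left(-32 - 22\right) = 24 - - 34 \left(-32 - 22\right) = 24 - \left(-34\right) \left(-54\right) = 24 - 1836 = -1812$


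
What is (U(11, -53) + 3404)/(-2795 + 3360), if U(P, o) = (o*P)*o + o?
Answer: 6850/113 ≈ 60.619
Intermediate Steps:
U(P, o) = o + P*o² (U(P, o) = (P*o)*o + o = P*o² + o = o + P*o²)
(U(11, -53) + 3404)/(-2795 + 3360) = (-53*(1 + 11*(-53)) + 3404)/(-2795 + 3360) = (-53*(1 - 583) + 3404)/565 = (-53*(-582) + 3404)*(1/565) = (30846 + 3404)*(1/565) = 34250*(1/565) = 6850/113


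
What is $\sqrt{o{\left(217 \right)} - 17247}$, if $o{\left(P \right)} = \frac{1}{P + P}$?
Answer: $\frac{i \sqrt{3248575498}}{434} \approx 131.33 i$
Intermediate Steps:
$o{\left(P \right)} = \frac{1}{2 P}$
$\sqrt{o{\left(217 \right)} - 17247} = \sqrt{\frac{1}{2 \cdot 217} - 17247} = \sqrt{\frac{1}{2} \cdot \frac{1}{217} - 17247} = \sqrt{\frac{1}{434} - 17247} = \sqrt{- \frac{7485197}{434}} = \frac{i \sqrt{3248575498}}{434}$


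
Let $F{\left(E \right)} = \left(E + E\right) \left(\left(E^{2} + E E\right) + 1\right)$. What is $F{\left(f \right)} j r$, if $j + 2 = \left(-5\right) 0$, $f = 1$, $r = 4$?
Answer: $-48$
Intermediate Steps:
$F{\left(E \right)} = 2 E \left(1 + 2 E^{2}\right)$ ($F{\left(E \right)} = 2 E \left(\left(E^{2} + E^{2}\right) + 1\right) = 2 E \left(2 E^{2} + 1\right) = 2 E \left(1 + 2 E^{2}\right)$)
$j = -2$ ($j = -2 - 0 = -2 + 0 = -2$)
$F{\left(f \right)} j r = \left(2 \cdot 1 + 4 \cdot 1^{3}\right) \left(-2\right) 4 = \left(2 + 4 \cdot 1\right) \left(-2\right) 4 = \left(2 + 4\right) \left(-2\right) 4 = 6 \left(-2\right) 4 = \left(-12\right) 4 = -48$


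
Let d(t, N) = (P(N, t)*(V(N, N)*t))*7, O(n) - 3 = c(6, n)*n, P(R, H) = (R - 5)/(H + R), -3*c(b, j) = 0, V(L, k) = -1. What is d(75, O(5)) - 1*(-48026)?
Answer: 624513/13 ≈ 48039.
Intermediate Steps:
c(b, j) = 0 (c(b, j) = -⅓*0 = 0)
P(R, H) = (-5 + R)/(H + R)
O(n) = 3 (O(n) = 3 + 0*n = 3 + 0 = 3)
d(t, N) = -7*t*(-5 + N)/(N + t) (d(t, N) = (((-5 + N)/(t + N))*(-t))*7 = (((-5 + N)/(N + t))*(-t))*7 = -t*(-5 + N)/(N + t)*7 = -7*t*(-5 + N)/(N + t))
d(75, O(5)) - 1*(-48026) = 7*75*(5 - 1*3)/(3 + 75) - 1*(-48026) = 7*75*(5 - 3)/78 + 48026 = 7*75*(1/78)*2 + 48026 = 175/13 + 48026 = 624513/13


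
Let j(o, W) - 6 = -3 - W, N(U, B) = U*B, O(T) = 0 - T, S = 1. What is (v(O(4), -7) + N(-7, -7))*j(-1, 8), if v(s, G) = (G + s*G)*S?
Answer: -350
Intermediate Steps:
O(T) = -T
N(U, B) = B*U
j(o, W) = 3 - W (j(o, W) = 6 + (-3 - W) = 3 - W)
v(s, G) = G + G*s (v(s, G) = (G + s*G)*1 = (G + G*s)*1 = G + G*s)
(v(O(4), -7) + N(-7, -7))*j(-1, 8) = (-7*(1 - 1*4) - 7*(-7))*(3 - 1*8) = (-7*(1 - 4) + 49)*(3 - 8) = (-7*(-3) + 49)*(-5) = (21 + 49)*(-5) = 70*(-5) = -350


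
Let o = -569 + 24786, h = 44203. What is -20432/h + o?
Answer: 1070443619/44203 ≈ 24217.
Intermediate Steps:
o = 24217
-20432/h + o = -20432/44203 + 24217 = 1070443619/44203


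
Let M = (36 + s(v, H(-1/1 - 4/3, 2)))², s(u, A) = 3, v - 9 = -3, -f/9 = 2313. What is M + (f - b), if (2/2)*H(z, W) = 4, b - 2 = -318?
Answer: -18980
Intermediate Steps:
f = -20817 (f = -9*2313 = -20817)
b = -316 (b = 2 - 318 = -316)
H(z, W) = 4
v = 6 (v = 9 - 3 = 6)
M = 1521 (M = (36 + 3)² = 39² = 1521)
M + (f - b) = 1521 + (-20817 - 1*(-316)) = 1521 + (-20817 + 316) = 1521 - 20501 = -18980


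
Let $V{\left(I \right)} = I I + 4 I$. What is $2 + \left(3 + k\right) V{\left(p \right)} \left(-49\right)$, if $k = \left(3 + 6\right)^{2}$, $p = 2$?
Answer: $-49390$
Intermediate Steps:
$k = 81$ ($k = 9^{2} = 81$)
$V{\left(I \right)} = I^{2} + 4 I$
$2 + \left(3 + k\right) V{\left(p \right)} \left(-49\right) = 2 + \left(3 + 81\right) 2 \left(4 + 2\right) \left(-49\right) = 2 + 84 \cdot 2 \cdot 6 \left(-49\right) = 2 + 84 \cdot 12 \left(-49\right) = 2 + 1008 \left(-49\right) = 2 - 49392 = -49390$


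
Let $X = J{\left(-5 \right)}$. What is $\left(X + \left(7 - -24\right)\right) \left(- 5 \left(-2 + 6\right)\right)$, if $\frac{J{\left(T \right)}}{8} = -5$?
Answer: $180$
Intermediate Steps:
$J{\left(T \right)} = -40$ ($J{\left(T \right)} = 8 \left(-5\right) = -40$)
$X = -40$
$\left(X + \left(7 - -24\right)\right) \left(- 5 \left(-2 + 6\right)\right) = \left(-40 + \left(7 - -24\right)\right) \left(- 5 \left(-2 + 6\right)\right) = \left(-40 + \left(7 + 24\right)\right) \left(\left(-5\right) 4\right) = \left(-40 + 31\right) \left(-20\right) = \left(-9\right) \left(-20\right) = 180$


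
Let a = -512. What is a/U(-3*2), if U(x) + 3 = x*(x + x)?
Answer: -512/69 ≈ -7.4203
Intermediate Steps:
U(x) = -3 + 2*x**2 (U(x) = -3 + x*(x + x) = -3 + x*(2*x) = -3 + 2*x**2)
a/U(-3*2) = -512/(-3 + 2*(-3*2)**2) = -512/(-3 + 2*(-6)**2) = -512/(-3 + 2*36) = -512/(-3 + 72) = -512/69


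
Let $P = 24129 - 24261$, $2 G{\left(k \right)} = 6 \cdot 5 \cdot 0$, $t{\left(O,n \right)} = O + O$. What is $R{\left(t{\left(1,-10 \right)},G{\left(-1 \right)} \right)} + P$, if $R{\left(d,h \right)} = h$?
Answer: $-132$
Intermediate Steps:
$t{\left(O,n \right)} = 2 O$
$G{\left(k \right)} = 0$ ($G{\left(k \right)} = \frac{6 \cdot 5 \cdot 0}{2} = \frac{30 \cdot 0}{2} = \frac{1}{2} \cdot 0 = 0$)
$P = -132$ ($P = 24129 - 24261 = -132$)
$R{\left(t{\left(1,-10 \right)},G{\left(-1 \right)} \right)} + P = 0 - 132 = -132$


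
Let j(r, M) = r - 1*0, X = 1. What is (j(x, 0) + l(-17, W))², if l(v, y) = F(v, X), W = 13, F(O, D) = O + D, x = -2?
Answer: 324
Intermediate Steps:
j(r, M) = r (j(r, M) = r + 0 = r)
F(O, D) = D + O
l(v, y) = 1 + v
(j(x, 0) + l(-17, W))² = (-2 + (1 - 17))² = (-2 - 16)² = (-18)² = 324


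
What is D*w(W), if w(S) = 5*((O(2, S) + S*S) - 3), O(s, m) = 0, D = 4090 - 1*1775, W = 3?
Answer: 69450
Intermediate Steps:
D = 2315 (D = 4090 - 1775 = 2315)
w(S) = -15 + 5*S² (w(S) = 5*((0 + S*S) - 3) = 5*((0 + S²) - 3) = 5*(S² - 3) = 5*(-3 + S²) = -15 + 5*S²)
D*w(W) = 2315*(-15 + 5*3²) = 2315*(-15 + 5*9) = 2315*(-15 + 45) = 2315*30 = 69450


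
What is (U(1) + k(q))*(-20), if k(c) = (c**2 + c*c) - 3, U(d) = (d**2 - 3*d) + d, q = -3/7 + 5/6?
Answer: 32390/441 ≈ 73.447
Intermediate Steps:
q = 17/42 (q = -3*1/7 + 5*(1/6) = -3/7 + 5/6 = 17/42 ≈ 0.40476)
U(d) = d**2 - 2*d
k(c) = -3 + 2*c**2 (k(c) = (c**2 + c**2) - 3 = 2*c**2 - 3 = -3 + 2*c**2)
(U(1) + k(q))*(-20) = (1*(-2 + 1) + (-3 + 2*(17/42)**2))*(-20) = (1*(-1) + (-3 + 2*(289/1764)))*(-20) = (-1 + (-3 + 289/882))*(-20) = (-1 - 2357/882)*(-20) = -3239/882*(-20) = 32390/441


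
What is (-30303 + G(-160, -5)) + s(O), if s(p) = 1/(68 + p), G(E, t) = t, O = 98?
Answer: -5031127/166 ≈ -30308.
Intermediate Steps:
(-30303 + G(-160, -5)) + s(O) = (-30303 - 5) + 1/(68 + 98) = -30308 + 1/166 = -5031127/166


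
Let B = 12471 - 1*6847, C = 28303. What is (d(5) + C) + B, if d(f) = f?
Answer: 33932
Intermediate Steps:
B = 5624 (B = 12471 - 6847 = 5624)
(d(5) + C) + B = (5 + 28303) + 5624 = 28308 + 5624 = 33932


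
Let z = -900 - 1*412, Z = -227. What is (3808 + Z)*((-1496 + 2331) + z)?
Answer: -1708137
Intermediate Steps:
z = -1312 (z = -900 - 412 = -1312)
(3808 + Z)*((-1496 + 2331) + z) = (3808 - 227)*((-1496 + 2331) - 1312) = 3581*(835 - 1312) = 3581*(-477) = -1708137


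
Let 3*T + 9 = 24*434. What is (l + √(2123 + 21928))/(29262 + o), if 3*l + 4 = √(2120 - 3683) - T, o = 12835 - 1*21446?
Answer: -3473/61953 + √24051/20651 + I*√1563/61953 ≈ -0.048549 + 0.00063814*I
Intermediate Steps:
o = -8611 (o = 12835 - 21446 = -8611)
T = 3469 (T = -3 + (24*434)/3 = -3 + (⅓)*10416 = -3 + 3472 = 3469)
l = -3473/3 + I*√1563/3 (l = -4/3 + (√(2120 - 3683) - 1*3469)/3 = -4/3 + (√(-1563) - 3469)/3 = -4/3 + (I*√1563 - 3469)/3 = -4/3 + (-3469 + I*√1563)/3 = -4/3 + (-3469/3 + I*√1563/3) = -3473/3 + I*√1563/3 ≈ -1157.7 + 13.178*I)
(l + √(2123 + 21928))/(29262 + o) = ((-3473/3 + I*√1563/3) + √(2123 + 21928))/(29262 - 8611) = ((-3473/3 + I*√1563/3) + √24051)/20651 = (-3473/3 + √24051 + I*√1563/3)*(1/20651) = -3473/61953 + √24051/20651 + I*√1563/61953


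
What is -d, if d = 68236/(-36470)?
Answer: 4874/2605 ≈ 1.8710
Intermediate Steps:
d = -4874/2605 (d = 68236*(-1/36470) = -4874/2605 ≈ -1.8710)
-d = -1*(-4874/2605) = 4874/2605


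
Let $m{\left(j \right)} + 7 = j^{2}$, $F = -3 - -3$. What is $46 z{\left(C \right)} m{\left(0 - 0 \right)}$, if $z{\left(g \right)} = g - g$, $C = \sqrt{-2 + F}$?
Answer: $0$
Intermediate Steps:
$F = 0$ ($F = -3 + 3 = 0$)
$C = i \sqrt{2}$ ($C = \sqrt{-2 + 0} = \sqrt{-2} = i \sqrt{2} \approx 1.4142 i$)
$z{\left(g \right)} = 0$
$m{\left(j \right)} = -7 + j^{2}$
$46 z{\left(C \right)} m{\left(0 - 0 \right)} = 46 \cdot 0 \left(-7 + \left(0 - 0\right)^{2}\right) = 0 \left(-7 + \left(0 + 0\right)^{2}\right) = 0 \left(-7 + 0^{2}\right) = 0 \left(-7 + 0\right) = 0 \left(-7\right) = 0$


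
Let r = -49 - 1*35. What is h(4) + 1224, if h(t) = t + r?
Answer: 1144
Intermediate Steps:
r = -84 (r = -49 - 35 = -84)
h(t) = -84 + t (h(t) = t - 84 = -84 + t)
h(4) + 1224 = (-84 + 4) + 1224 = -80 + 1224 = 1144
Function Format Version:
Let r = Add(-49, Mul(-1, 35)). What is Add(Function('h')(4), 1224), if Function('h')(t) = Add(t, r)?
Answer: 1144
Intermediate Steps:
r = -84 (r = Add(-49, -35) = -84)
Function('h')(t) = Add(-84, t) (Function('h')(t) = Add(t, -84) = Add(-84, t))
Add(Function('h')(4), 1224) = Add(Add(-84, 4), 1224) = Add(-80, 1224) = 1144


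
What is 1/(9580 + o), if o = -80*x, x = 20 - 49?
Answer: 1/11900 ≈ 8.4034e-5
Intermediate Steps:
x = -29
o = 2320 (o = -80*(-29) = 2320)
1/(9580 + o) = 1/(9580 + 2320) = 1/11900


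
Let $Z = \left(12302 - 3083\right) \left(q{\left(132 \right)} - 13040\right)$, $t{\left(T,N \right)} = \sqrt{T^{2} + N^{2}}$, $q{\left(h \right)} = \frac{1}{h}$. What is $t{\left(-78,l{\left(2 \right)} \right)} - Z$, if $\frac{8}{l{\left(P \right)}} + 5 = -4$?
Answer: $\frac{5289490367}{44} + \frac{2 \sqrt{123217}}{9} \approx 1.2022 \cdot 10^{8}$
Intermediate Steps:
$l{\left(P \right)} = - \frac{8}{9}$ ($l{\left(P \right)} = \frac{8}{-5 - 4} = \frac{8}{-9} = 8 \left(- \frac{1}{9}\right) = - \frac{8}{9}$)
$t{\left(T,N \right)} = \sqrt{N^{2} + T^{2}}$
$Z = - \frac{5289490367}{44}$ ($Z = \left(12302 - 3083\right) \left(\frac{1}{132} - 13040\right) = 9219 \left(\frac{1}{132} - 13040\right) = 9219 \left(- \frac{1721279}{132}\right) = - \frac{5289490367}{44} \approx -1.2022 \cdot 10^{8}$)
$t{\left(-78,l{\left(2 \right)} \right)} - Z = \sqrt{\left(- \frac{8}{9}\right)^{2} + \left(-78\right)^{2}} - - \frac{5289490367}{44} = \sqrt{\frac{64}{81} + 6084} + \frac{5289490367}{44} = \sqrt{\frac{492868}{81}} + \frac{5289490367}{44} = \frac{2 \sqrt{123217}}{9} + \frac{5289490367}{44} = \frac{5289490367}{44} + \frac{2 \sqrt{123217}}{9}$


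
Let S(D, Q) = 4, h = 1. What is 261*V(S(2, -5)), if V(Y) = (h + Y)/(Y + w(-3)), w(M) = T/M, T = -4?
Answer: 3915/16 ≈ 244.69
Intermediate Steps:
w(M) = -4/M
V(Y) = (1 + Y)/(4/3 + Y) (V(Y) = (1 + Y)/(Y - 4/(-3)) = (1 + Y)/(Y - 4*(-⅓)) = (1 + Y)/(Y + 4/3) = (1 + Y)/(4/3 + Y))
261*V(S(2, -5)) = 261*(3*(1 + 4)/(4 + 3*4)) = 261*(3*5/(4 + 12)) = 261*(3*5/16) = 261*(3*(1/16)*5) = 261*(15/16) = 3915/16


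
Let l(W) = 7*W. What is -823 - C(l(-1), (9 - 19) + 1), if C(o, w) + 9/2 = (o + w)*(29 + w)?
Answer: -997/2 ≈ -498.50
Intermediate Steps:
C(o, w) = -9/2 + (29 + w)*(o + w) (C(o, w) = -9/2 + (o + w)*(29 + w) = -9/2 + (29 + w)*(o + w))
-823 - C(l(-1), (9 - 19) + 1) = -823 - (-9/2 + ((9 - 19) + 1)² + 29*(7*(-1)) + 29*((9 - 19) + 1) + (7*(-1))*((9 - 19) + 1)) = -823 - (-9/2 + (-10 + 1)² + 29*(-7) + 29*(-10 + 1) - 7*(-10 + 1)) = -823 - (-9/2 + (-9)² - 203 + 29*(-9) - 7*(-9)) = -823 - (-9/2 + 81 - 203 - 261 + 63) = -823 - 1*(-649/2) = -823 + 649/2 = -997/2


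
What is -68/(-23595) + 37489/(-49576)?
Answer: -881181787/1169745720 ≈ -0.75331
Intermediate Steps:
-68/(-23595) + 37489/(-49576) = -68*(-1/23595) + 37489*(-1/49576) = 68/23595 - 37489/49576 = -881181787/1169745720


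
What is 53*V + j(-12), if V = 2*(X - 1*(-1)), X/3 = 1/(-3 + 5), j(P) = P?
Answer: 253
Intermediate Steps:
X = 3/2 (X = 3/(-3 + 5) = 3/2 ≈ 1.5000)
V = 5 (V = 2*(3/2 - 1*(-1)) = 2*(3/2 + 1) = 2*(5/2) = 5)
53*V + j(-12) = 53*5 - 12 = 265 - 12 = 253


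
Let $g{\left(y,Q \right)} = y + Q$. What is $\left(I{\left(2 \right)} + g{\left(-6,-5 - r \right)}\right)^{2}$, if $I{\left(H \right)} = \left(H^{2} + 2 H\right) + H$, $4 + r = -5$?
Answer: $64$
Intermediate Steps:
$r = -9$ ($r = -4 - 5 = -9$)
$I{\left(H \right)} = H^{2} + 3 H$
$g{\left(y,Q \right)} = Q + y$
$\left(I{\left(2 \right)} + g{\left(-6,-5 - r \right)}\right)^{2} = \left(2 \left(3 + 2\right) - 2\right)^{2} = \left(2 \cdot 5 + \left(\left(-5 + 9\right) - 6\right)\right)^{2} = \left(10 + \left(4 - 6\right)\right)^{2} = \left(10 - 2\right)^{2} = 8^{2} = 64$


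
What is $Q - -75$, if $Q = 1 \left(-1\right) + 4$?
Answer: $78$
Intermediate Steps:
$Q = 3$ ($Q = -1 + 4 = 3$)
$Q - -75 = 3 - -75 = 3 + 75 = 78$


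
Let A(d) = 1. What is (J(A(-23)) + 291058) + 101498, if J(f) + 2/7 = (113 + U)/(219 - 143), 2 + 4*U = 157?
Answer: 835362809/2128 ≈ 3.9256e+5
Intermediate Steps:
U = 155/4 (U = -1/2 + (1/4)*157 = -1/2 + 157/4 = 155/4 ≈ 38.750)
J(f) = 3641/2128 (J(f) = -2/7 + (113 + 155/4)/(219 - 143) = -2/7 + (607/4)/76 = -2/7 + (607/4)*(1/76) = -2/7 + 607/304 = 3641/2128)
(J(A(-23)) + 291058) + 101498 = (3641/2128 + 291058) + 101498 = 619375065/2128 + 101498 = 835362809/2128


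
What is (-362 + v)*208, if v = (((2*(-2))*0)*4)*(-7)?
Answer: -75296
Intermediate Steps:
v = 0 (v = (-4*0*4)*(-7) = (0*4)*(-7) = 0*(-7) = 0)
(-362 + v)*208 = (-362 + 0)*208 = -362*208 = -75296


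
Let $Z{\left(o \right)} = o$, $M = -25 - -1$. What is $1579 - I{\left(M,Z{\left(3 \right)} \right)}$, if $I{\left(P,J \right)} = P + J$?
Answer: $1600$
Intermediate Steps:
$M = -24$ ($M = -25 + 1 = -24$)
$I{\left(P,J \right)} = J + P$
$1579 - I{\left(M,Z{\left(3 \right)} \right)} = 1579 - \left(3 - 24\right) = 1579 - -21 = 1579 + 21 = 1600$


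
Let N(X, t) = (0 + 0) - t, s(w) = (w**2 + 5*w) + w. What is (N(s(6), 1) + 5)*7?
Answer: 28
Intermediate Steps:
s(w) = w**2 + 6*w
N(X, t) = -t (N(X, t) = 0 - t = -t)
(N(s(6), 1) + 5)*7 = (-1*1 + 5)*7 = (-1 + 5)*7 = 4*7 = 28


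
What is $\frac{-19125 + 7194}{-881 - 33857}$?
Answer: $\frac{11931}{34738} \approx 0.34346$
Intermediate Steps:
$\frac{-19125 + 7194}{-881 - 33857} = - \frac{11931}{-34738} = \left(-11931\right) \left(- \frac{1}{34738}\right) = \frac{11931}{34738}$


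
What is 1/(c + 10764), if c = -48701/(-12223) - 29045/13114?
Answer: 160292422/1725671278287 ≈ 9.2887e-5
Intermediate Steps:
c = 283647879/160292422 (c = -48701*(-1/12223) - 29045*1/13114 = 48701/12223 - 29045/13114 = 283647879/160292422 ≈ 1.7696)
1/(c + 10764) = 1/(283647879/160292422 + 10764) = 1/(1725671278287/160292422) = 160292422/1725671278287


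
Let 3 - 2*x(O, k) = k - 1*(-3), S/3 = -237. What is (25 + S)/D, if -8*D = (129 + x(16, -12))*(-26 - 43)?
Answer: -5488/9315 ≈ -0.58916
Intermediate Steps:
S = -711 (S = 3*(-237) = -711)
x(O, k) = -k/2 (x(O, k) = 3/2 - (k - 1*(-3))/2 = 3/2 - (k + 3)/2 = 3/2 - (3 + k)/2 = 3/2 + (-3/2 - k/2) = -k/2)
D = 9315/8 (D = -(129 - 1/2*(-12))*(-26 - 43)/8 = -(129 + 6)*(-69)/8 = -135*(-69)/8 = -1/8*(-9315) = 9315/8 ≈ 1164.4)
(25 + S)/D = (25 - 711)/(9315/8) = (8/9315)*(-686) = -5488/9315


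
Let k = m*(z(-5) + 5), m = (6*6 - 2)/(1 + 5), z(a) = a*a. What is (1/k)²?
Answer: 1/28900 ≈ 3.4602e-5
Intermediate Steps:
z(a) = a²
m = 17/3 (m = (36 - 2)/6 = 34*(⅙) = 17/3 ≈ 5.6667)
k = 170 (k = 17*((-5)² + 5)/3 = 17*(25 + 5)/3 = (17/3)*30 = 170)
(1/k)² = (1/170)² = 1/28900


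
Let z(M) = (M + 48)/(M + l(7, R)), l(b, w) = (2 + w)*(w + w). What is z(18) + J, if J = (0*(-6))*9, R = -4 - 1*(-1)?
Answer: 11/4 ≈ 2.7500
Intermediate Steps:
R = -3 (R = -4 + 1 = -3)
l(b, w) = 2*w*(2 + w) (l(b, w) = (2 + w)*(2*w) = 2*w*(2 + w))
J = 0 (J = 0*9 = 0)
z(M) = (48 + M)/(6 + M) (z(M) = (M + 48)/(M + 2*(-3)*(2 - 3)) = (48 + M)/(M + 2*(-3)*(-1)) = (48 + M)/(M + 6) = (48 + M)/(6 + M))
z(18) + J = (48 + 18)/(6 + 18) + 0 = 66/24 + 0 = (1/24)*66 + 0 = 11/4 + 0 = 11/4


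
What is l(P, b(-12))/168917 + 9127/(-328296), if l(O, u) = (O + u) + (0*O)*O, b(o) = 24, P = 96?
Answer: -1502309939/55454775432 ≈ -0.027091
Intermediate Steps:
l(O, u) = O + u (l(O, u) = (O + u) + 0*O = (O + u) + 0 = O + u)
l(P, b(-12))/168917 + 9127/(-328296) = (96 + 24)/168917 + 9127/(-328296) = 120*(1/168917) + 9127*(-1/328296) = 120/168917 - 9127/328296 = -1502309939/55454775432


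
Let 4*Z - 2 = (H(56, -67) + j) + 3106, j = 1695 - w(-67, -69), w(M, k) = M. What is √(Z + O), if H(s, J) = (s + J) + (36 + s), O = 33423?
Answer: √138643/2 ≈ 186.17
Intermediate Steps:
H(s, J) = 36 + J + 2*s (H(s, J) = (J + s) + (36 + s) = 36 + J + 2*s)
j = 1762 (j = 1695 - 1*(-67) = 1695 + 67 = 1762)
Z = 4951/4 (Z = ½ + (((36 - 67 + 2*56) + 1762) + 3106)/4 = ½ + (((36 - 67 + 112) + 1762) + 3106)/4 = ½ + ((81 + 1762) + 3106)/4 = ½ + (1843 + 3106)/4 = ½ + (¼)*4949 = ½ + 4949/4 = 4951/4 ≈ 1237.8)
√(Z + O) = √(4951/4 + 33423) = √(138643/4) = √138643/2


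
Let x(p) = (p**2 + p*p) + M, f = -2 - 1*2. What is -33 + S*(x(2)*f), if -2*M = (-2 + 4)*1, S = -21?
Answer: 555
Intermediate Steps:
f = -4 (f = -2 - 2 = -4)
M = -1 (M = -(-2 + 4)/2 = -1 ≈ -1.0000)
x(p) = -1 + 2*p**2 (x(p) = (p**2 + p*p) - 1 = (p**2 + p**2) - 1 = 2*p**2 - 1 = -1 + 2*p**2)
-33 + S*(x(2)*f) = -33 - 21*(-1 + 2*2**2)*(-4) = -33 - 21*(-1 + 2*4)*(-4) = -33 - 21*(-1 + 8)*(-4) = -33 - 147*(-4) = -33 - 21*(-28) = -33 + 588 = 555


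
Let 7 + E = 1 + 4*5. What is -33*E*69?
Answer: -31878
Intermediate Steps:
E = 14 (E = -7 + (1 + 4*5) = -7 + (1 + 20) = -7 + 21 = 14)
-33*E*69 = -33*14*69 = -462*69 = -31878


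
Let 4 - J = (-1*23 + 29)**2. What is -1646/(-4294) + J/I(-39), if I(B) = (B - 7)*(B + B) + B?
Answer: 2852123/7619703 ≈ 0.37431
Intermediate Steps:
J = -32 (J = 4 - (-1*23 + 29)**2 = 4 - (-23 + 29)**2 = 4 - 1*6**2 = 4 - 1*36 = 4 - 36 = -32)
I(B) = B + 2*B*(-7 + B) (I(B) = (-7 + B)*(2*B) + B = 2*B*(-7 + B) + B = B + 2*B*(-7 + B))
-1646/(-4294) + J/I(-39) = -1646/(-4294) - 32*(-1/(39*(-13 + 2*(-39)))) = -1646*(-1/4294) - 32*(-1/(39*(-13 - 78))) = 823/2147 - 32/((-39*(-91))) = 823/2147 - 32/3549 = 2852123/7619703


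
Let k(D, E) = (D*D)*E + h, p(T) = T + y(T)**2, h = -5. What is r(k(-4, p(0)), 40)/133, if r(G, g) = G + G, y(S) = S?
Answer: -10/133 ≈ -0.075188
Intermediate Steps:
p(T) = T + T**2
k(D, E) = -5 + E*D**2 (k(D, E) = (D*D)*E - 5 = D**2*E - 5 = E*D**2 - 5 = -5 + E*D**2)
r(G, g) = 2*G
r(k(-4, p(0)), 40)/133 = (2*(-5 + (0*(1 + 0))*(-4)**2))/133 = (2*(-5 + (0*1)*16))/133 = (2*(-5 + 0*16))/133 = (2*(-5 + 0))/133 = (2*(-5))/133 = (1/133)*(-10) = -10/133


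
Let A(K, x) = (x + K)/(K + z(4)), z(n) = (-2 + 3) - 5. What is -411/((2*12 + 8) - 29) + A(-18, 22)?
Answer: -1509/11 ≈ -137.18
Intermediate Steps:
z(n) = -4 (z(n) = 1 - 5 = -4)
A(K, x) = (K + x)/(-4 + K) (A(K, x) = (x + K)/(K - 4) = (K + x)/(-4 + K))
-411/((2*12 + 8) - 29) + A(-18, 22) = -411/((2*12 + 8) - 29) + (-18 + 22)/(-4 - 18) = -411/((24 + 8) - 29) + 4/(-22) = -411/(32 - 29) - 1/22*4 = -411/3 - 2/11 = (1/3)*(-411) - 2/11 = -137 - 2/11 = -1509/11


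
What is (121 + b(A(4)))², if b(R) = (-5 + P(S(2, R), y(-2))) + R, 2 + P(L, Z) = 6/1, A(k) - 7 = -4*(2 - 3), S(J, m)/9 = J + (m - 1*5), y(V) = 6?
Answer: 17161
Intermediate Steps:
S(J, m) = -45 + 9*J + 9*m (S(J, m) = 9*(J + (m - 1*5)) = 9*(J + (m - 5)) = 9*(J + (-5 + m)) = 9*(-5 + J + m) = -45 + 9*J + 9*m)
A(k) = 11 (A(k) = 7 - 4*(2 - 3) = 7 - 4*(-1) = 7 + 4 = 11)
P(L, Z) = 4 (P(L, Z) = -2 + 6/1 = -2 + 6*1 = -2 + 6 = 4)
b(R) = -1 + R (b(R) = (-5 + 4) + R = -1 + R)
(121 + b(A(4)))² = (121 + (-1 + 11))² = (121 + 10)² = 131² = 17161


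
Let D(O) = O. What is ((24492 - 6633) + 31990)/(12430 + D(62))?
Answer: 49849/12492 ≈ 3.9905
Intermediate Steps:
((24492 - 6633) + 31990)/(12430 + D(62)) = ((24492 - 6633) + 31990)/(12430 + 62) = (17859 + 31990)/12492 = 49849*(1/12492) = 49849/12492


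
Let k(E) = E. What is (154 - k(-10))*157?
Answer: 25748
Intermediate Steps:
(154 - k(-10))*157 = (154 - 1*(-10))*157 = (154 + 10)*157 = 164*157 = 25748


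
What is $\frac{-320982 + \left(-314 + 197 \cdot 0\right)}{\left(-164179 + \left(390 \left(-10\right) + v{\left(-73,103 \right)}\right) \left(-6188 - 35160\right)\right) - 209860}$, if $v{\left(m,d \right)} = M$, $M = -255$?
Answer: $- \frac{321296}{171426901} \approx -0.0018742$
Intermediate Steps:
$v{\left(m,d \right)} = -255$
$\frac{-320982 + \left(-314 + 197 \cdot 0\right)}{\left(-164179 + \left(390 \left(-10\right) + v{\left(-73,103 \right)}\right) \left(-6188 - 35160\right)\right) - 209860} = \frac{-320982 + \left(-314 + 197 \cdot 0\right)}{\left(-164179 + \left(390 \left(-10\right) - 255\right) \left(-6188 - 35160\right)\right) - 209860} = \frac{-320982 + \left(-314 + 0\right)}{\left(-164179 + \left(-3900 - 255\right) \left(-41348\right)\right) - 209860} = \frac{-320982 - 314}{\left(-164179 - -171800940\right) - 209860} = - \frac{321296}{\left(-164179 + 171800940\right) - 209860} = - \frac{321296}{171636761 - 209860} = - \frac{321296}{171426901}$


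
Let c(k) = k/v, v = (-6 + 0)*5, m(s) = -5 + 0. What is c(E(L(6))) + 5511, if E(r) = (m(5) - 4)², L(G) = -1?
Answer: 55083/10 ≈ 5508.3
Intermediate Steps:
m(s) = -5
v = -30 (v = -6*5 = -30)
E(r) = 81 (E(r) = (-5 - 4)² = (-9)² = 81)
c(k) = -k/30 (c(k) = k/(-30) = k*(-1/30) = -k/30)
c(E(L(6))) + 5511 = -1/30*81 + 5511 = -27/10 + 5511 = 55083/10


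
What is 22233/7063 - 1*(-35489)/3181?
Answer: 321381980/22467403 ≈ 14.304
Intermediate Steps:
22233/7063 - 1*(-35489)/3181 = 22233*(1/7063) + 35489*(1/3181) = 22233/7063 + 35489/3181 = 321381980/22467403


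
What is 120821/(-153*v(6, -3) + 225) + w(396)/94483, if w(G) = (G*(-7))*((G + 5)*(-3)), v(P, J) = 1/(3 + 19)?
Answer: 267138304598/453234951 ≈ 589.40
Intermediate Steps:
v(P, J) = 1/22
w(G) = -7*G*(-15 - 3*G) (w(G) = (-7*G)*((5 + G)*(-3)) = (-7*G)*(-15 - 3*G) = -7*G*(-15 - 3*G))
120821/(-153*v(6, -3) + 225) + w(396)/94483 = 120821/(-153*1/22 + 225) + (21*396*(5 + 396))/94483 = 120821/(-153/22 + 225) + (21*396*401)*(1/94483) = 120821/(4797/22) + 3334716*(1/94483) = 120821*(22/4797) + 3334716/94483 = 2658062/4797 + 3334716/94483 = 267138304598/453234951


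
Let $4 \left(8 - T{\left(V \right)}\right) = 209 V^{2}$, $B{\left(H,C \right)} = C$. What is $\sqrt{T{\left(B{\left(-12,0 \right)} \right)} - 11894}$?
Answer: $i \sqrt{11886} \approx 109.02 i$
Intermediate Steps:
$T{\left(V \right)} = 8 - \frac{209 V^{2}}{4}$
$\sqrt{T{\left(B{\left(-12,0 \right)} \right)} - 11894} = \sqrt{\left(8 - \frac{209 \cdot 0^{2}}{4}\right) - 11894} = \sqrt{\left(8 - 0\right) - 11894} = \sqrt{\left(8 + 0\right) - 11894} = \sqrt{8 - 11894} = \sqrt{-11886} = i \sqrt{11886}$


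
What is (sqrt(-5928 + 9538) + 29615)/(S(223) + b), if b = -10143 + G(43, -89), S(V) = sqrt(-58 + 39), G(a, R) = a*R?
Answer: -(29615 + 19*sqrt(10))/(13970 - I*sqrt(19)) ≈ -2.1242 - 0.00066279*I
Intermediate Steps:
G(a, R) = R*a
S(V) = I*sqrt(19) (S(V) = sqrt(-19) = I*sqrt(19))
b = -13970 (b = -10143 - 89*43 = -10143 - 3827 = -13970)
(sqrt(-5928 + 9538) + 29615)/(S(223) + b) = (sqrt(-5928 + 9538) + 29615)/(I*sqrt(19) - 13970) = (sqrt(3610) + 29615)/(-13970 + I*sqrt(19)) = (19*sqrt(10) + 29615)/(-13970 + I*sqrt(19)) = (29615 + 19*sqrt(10))/(-13970 + I*sqrt(19))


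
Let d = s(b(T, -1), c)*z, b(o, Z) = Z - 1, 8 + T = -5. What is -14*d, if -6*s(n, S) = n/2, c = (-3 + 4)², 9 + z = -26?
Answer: 245/3 ≈ 81.667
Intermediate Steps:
T = -13 (T = -8 - 5 = -13)
b(o, Z) = -1 + Z
z = -35 (z = -9 - 26 = -35)
c = 1 (c = 1² = 1)
s(n, S) = -n/12 (s(n, S) = -n/(6*2) = -n/12)
d = -35/6 (d = -(-1 - 1)/12*(-35) = -1/12*(-2)*(-35) = (⅙)*(-35) = -35/6 ≈ -5.8333)
-14*d = -14*(-35/6) = 245/3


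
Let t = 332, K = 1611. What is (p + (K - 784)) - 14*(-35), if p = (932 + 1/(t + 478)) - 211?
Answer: 1650781/810 ≈ 2038.0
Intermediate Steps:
p = 584011/810 (p = (932 + 1/(332 + 478)) - 211 = (932 + 1/810) - 211 = 754921/810 - 211 = 584011/810 ≈ 721.00)
(p + (K - 784)) - 14*(-35) = (584011/810 + (1611 - 784)) - 14*(-35) = (584011/810 + 827) + 490 = 1253881/810 + 490 = 1650781/810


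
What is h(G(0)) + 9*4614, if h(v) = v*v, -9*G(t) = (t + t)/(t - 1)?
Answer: 41526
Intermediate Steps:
G(t) = -2*t/(9*(-1 + t)) (G(t) = -(t + t)/(9*(t - 1)) = -2*t/(9*(-1 + t)))
h(v) = v²
h(G(0)) + 9*4614 = (-2*0/(-9 + 9*0))² + 9*4614 = (-2*0/(-9 + 0))² + 41526 = (-2*0/(-9))² + 41526 = (-2*0*(-⅑))² + 41526 = 0² + 41526 = 0 + 41526 = 41526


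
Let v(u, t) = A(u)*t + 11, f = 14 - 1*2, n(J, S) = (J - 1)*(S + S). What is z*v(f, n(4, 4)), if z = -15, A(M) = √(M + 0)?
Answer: -165 - 720*√3 ≈ -1412.1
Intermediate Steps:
A(M) = √M
n(J, S) = 2*S*(-1 + J) (n(J, S) = (-1 + J)*(2*S) = 2*S*(-1 + J))
f = 12 (f = 14 - 2 = 12)
v(u, t) = 11 + t*√u (v(u, t) = √u*t + 11 = t*√u + 11 = 11 + t*√u)
z*v(f, n(4, 4)) = -15*(11 + (2*4*(-1 + 4))*√12) = -15*(11 + (2*4*3)*(2*√3)) = -15*(11 + 24*(2*√3)) = -15*(11 + 48*√3) = -165 - 720*√3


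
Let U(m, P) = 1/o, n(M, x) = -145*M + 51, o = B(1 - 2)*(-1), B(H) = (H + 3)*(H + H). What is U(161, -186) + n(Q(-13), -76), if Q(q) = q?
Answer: 7745/4 ≈ 1936.3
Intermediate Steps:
B(H) = 2*H*(3 + H) (B(H) = (3 + H)*(2*H) = 2*H*(3 + H))
o = 4 (o = (2*(1 - 2)*(3 + (1 - 2)))*(-1) = (2*(-1)*(3 - 1))*(-1) = (2*(-1)*2)*(-1) = -4*(-1) = 4)
n(M, x) = 51 - 145*M
U(m, P) = ¼ (U(m, P) = 1/4 = ¼)
U(161, -186) + n(Q(-13), -76) = ¼ + (51 - 145*(-13)) = ¼ + (51 + 1885) = ¼ + 1936 = 7745/4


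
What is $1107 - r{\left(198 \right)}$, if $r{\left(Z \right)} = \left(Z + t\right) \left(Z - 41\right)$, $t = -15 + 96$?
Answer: $-42696$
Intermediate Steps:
$t = 81$
$r{\left(Z \right)} = \left(-41 + Z\right) \left(81 + Z\right)$ ($r{\left(Z \right)} = \left(Z + 81\right) \left(Z - 41\right) = \left(81 + Z\right) \left(-41 + Z\right) = \left(-41 + Z\right) \left(81 + Z\right)$)
$1107 - r{\left(198 \right)} = 1107 - \left(-3321 + 198^{2} + 40 \cdot 198\right) = 1107 - \left(-3321 + 39204 + 7920\right) = 1107 - 43803 = -42696$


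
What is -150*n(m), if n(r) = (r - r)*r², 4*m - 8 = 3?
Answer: 0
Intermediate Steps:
m = 11/4 (m = 2 + (¼)*3 = 2 + ¾ = 11/4 ≈ 2.7500)
n(r) = 0 (n(r) = 0*r² = 0)
-150*n(m) = -150*0 = 0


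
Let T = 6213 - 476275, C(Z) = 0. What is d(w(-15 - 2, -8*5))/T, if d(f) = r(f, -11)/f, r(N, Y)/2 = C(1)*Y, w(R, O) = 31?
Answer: 0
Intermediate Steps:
r(N, Y) = 0 (r(N, Y) = 2*(0*Y) = 2*0 = 0)
d(f) = 0 (d(f) = 0/f = 0)
T = -470062
d(w(-15 - 2, -8*5))/T = 0/(-470062) = 0*(-1/470062) = 0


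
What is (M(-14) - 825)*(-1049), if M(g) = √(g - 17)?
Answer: 865425 - 1049*I*√31 ≈ 8.6543e+5 - 5840.6*I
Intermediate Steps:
M(g) = √(-17 + g)
(M(-14) - 825)*(-1049) = (√(-17 - 14) - 825)*(-1049) = (√(-31) - 825)*(-1049) = (I*√31 - 825)*(-1049) = (-825 + I*√31)*(-1049) = 865425 - 1049*I*√31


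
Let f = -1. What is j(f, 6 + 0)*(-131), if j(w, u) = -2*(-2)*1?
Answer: -524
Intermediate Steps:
j(w, u) = 4 (j(w, u) = 4*1 = 4)
j(f, 6 + 0)*(-131) = 4*(-131) = -524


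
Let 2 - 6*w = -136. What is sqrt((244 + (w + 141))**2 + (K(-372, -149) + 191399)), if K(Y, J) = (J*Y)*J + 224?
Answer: I*sqrt(7900685) ≈ 2810.8*I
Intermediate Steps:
w = 23 (w = 1/3 - 1/6*(-136) = 1/3 + 68/3 = 23)
K(Y, J) = 224 + Y*J**2 (K(Y, J) = Y*J**2 + 224 = 224 + Y*J**2)
sqrt((244 + (w + 141))**2 + (K(-372, -149) + 191399)) = sqrt((244 + (23 + 141))**2 + ((224 - 372*(-149)**2) + 191399)) = sqrt((244 + 164)**2 + ((224 - 372*22201) + 191399)) = sqrt(408**2 + ((224 - 8258772) + 191399)) = sqrt(166464 + (-8258548 + 191399)) = sqrt(166464 - 8067149) = sqrt(-7900685) = I*sqrt(7900685)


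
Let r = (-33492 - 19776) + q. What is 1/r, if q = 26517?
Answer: -1/26751 ≈ -3.7382e-5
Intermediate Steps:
r = -26751 (r = (-33492 - 19776) + 26517 = -53268 + 26517 = -26751)
1/r = 1/(-26751) = -1/26751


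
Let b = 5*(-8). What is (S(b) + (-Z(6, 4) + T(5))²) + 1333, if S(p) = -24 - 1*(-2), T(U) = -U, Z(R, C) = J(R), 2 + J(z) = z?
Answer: 1392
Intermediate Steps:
J(z) = -2 + z
Z(R, C) = -2 + R
b = -40
S(p) = -22 (S(p) = -24 + 2 = -22)
(S(b) + (-Z(6, 4) + T(5))²) + 1333 = (-22 + (-(-2 + 6) - 1*5)²) + 1333 = (-22 + (-1*4 - 5)²) + 1333 = (-22 + (-4 - 5)²) + 1333 = (-22 + (-9)²) + 1333 = (-22 + 81) + 1333 = 59 + 1333 = 1392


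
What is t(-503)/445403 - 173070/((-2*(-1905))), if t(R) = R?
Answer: -2569593788/56566181 ≈ -45.426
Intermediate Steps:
t(-503)/445403 - 173070/((-2*(-1905))) = -503/445403 - 173070/((-2*(-1905))) = -503*1/445403 - 173070/3810 = -503/445403 - 173070*1/3810 = -503/445403 - 5769/127 = -2569593788/56566181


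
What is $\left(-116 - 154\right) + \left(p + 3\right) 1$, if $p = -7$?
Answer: $-274$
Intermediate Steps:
$\left(-116 - 154\right) + \left(p + 3\right) 1 = \left(-116 - 154\right) + \left(-7 + 3\right) 1 = -270 - 4 = -274$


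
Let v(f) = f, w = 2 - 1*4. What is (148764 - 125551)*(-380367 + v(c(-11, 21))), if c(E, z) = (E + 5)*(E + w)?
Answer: -8827648557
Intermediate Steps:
w = -2 (w = 2 - 4 = -2)
c(E, z) = (-2 + E)*(5 + E) (c(E, z) = (E + 5)*(E - 2) = (5 + E)*(-2 + E) = (-2 + E)*(5 + E))
(148764 - 125551)*(-380367 + v(c(-11, 21))) = (148764 - 125551)*(-380367 + (-10 + (-11)**2 + 3*(-11))) = 23213*(-380367 + (-10 + 121 - 33)) = 23213*(-380367 + 78) = 23213*(-380289) = -8827648557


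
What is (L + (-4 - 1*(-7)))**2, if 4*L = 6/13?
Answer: 6561/676 ≈ 9.7056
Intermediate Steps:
L = 3/26 (L = (6/13)/4 = (6*(1/13))/4 = (1/4)*(6/13) = 3/26 ≈ 0.11538)
(L + (-4 - 1*(-7)))**2 = (3/26 + (-4 - 1*(-7)))**2 = (3/26 + (-4 + 7))**2 = (3/26 + 3)**2 = (81/26)**2 = 6561/676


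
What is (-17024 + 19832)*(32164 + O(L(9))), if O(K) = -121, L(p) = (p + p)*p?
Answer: 89976744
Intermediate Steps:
L(p) = 2*p² (L(p) = (2*p)*p = 2*p²)
(-17024 + 19832)*(32164 + O(L(9))) = (-17024 + 19832)*(32164 - 121) = 2808*32043 = 89976744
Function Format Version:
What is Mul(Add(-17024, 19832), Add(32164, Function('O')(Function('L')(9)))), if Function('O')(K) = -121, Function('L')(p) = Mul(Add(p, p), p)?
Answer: 89976744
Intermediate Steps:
Function('L')(p) = Mul(2, Pow(p, 2)) (Function('L')(p) = Mul(Mul(2, p), p) = Mul(2, Pow(p, 2)))
Mul(Add(-17024, 19832), Add(32164, Function('O')(Function('L')(9)))) = Mul(Add(-17024, 19832), Add(32164, -121)) = Mul(2808, 32043) = 89976744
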